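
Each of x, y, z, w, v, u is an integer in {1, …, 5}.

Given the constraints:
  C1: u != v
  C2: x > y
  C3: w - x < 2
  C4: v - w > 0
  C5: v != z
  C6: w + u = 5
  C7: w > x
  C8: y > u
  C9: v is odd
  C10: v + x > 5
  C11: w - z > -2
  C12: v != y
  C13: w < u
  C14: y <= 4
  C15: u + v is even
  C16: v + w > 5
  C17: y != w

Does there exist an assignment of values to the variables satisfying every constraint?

Constraints 2, 7, 8, and 13 give u < y, y < x, x < w, w < u. Chaining: u < y < x < w < u, which forces u < u — impossible.

Unsatisfiable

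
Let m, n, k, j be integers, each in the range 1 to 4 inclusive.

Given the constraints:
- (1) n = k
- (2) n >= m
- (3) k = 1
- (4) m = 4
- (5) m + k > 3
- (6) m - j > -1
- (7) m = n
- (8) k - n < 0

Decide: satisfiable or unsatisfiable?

Unsatisfiable

Constraint 4 fixes m = 4 and constraint 3 fixes k = 1. Constraints 1 and 7 give m = n = k, so m = k. But 4 ≠ 1 — contradiction.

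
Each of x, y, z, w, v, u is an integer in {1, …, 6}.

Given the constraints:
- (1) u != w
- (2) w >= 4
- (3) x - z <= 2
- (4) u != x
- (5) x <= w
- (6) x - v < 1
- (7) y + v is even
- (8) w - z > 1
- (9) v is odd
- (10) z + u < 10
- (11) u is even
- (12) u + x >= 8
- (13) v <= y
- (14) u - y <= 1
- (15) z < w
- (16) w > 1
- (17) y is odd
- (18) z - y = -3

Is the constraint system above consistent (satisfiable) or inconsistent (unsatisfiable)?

Try x = 4, y = 5, z = 2, w = 5, v = 5, u = 6.
Check constraint 3: x - z = 2; constraint 6: x - v = -1; constraint 8: w - z = 3. The remaining constraints are straightforward to verify.

Satisfiable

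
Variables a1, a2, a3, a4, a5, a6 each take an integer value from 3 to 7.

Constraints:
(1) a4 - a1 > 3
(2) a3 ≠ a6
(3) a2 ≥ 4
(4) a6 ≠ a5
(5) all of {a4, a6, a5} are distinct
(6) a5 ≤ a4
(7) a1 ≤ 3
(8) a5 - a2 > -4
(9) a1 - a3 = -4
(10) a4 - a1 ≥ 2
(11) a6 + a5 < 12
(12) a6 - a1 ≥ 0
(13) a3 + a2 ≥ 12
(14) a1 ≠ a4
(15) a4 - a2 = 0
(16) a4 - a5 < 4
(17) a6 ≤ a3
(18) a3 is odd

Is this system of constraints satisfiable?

Setting (a1, a2, a3, a4, a5, a6) = (3, 7, 7, 7, 4, 6) satisfies everything: constraint 1: a4 - a1 = 4; constraint 8: a5 - a2 = -3, and the others follow.

Satisfiable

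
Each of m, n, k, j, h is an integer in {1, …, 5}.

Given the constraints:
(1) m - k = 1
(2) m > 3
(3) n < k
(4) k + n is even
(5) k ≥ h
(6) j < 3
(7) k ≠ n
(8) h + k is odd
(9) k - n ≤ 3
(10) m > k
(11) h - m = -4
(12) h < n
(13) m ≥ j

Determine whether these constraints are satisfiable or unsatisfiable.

The assignment m = 5, n = 2, k = 4, j = 1, h = 1 works:
  constraint 1 holds since m - k = 1.
  constraint 9 holds since k - n = 2.
  constraint 11 holds since h - m = -4.
The rest check out directly.

Satisfiable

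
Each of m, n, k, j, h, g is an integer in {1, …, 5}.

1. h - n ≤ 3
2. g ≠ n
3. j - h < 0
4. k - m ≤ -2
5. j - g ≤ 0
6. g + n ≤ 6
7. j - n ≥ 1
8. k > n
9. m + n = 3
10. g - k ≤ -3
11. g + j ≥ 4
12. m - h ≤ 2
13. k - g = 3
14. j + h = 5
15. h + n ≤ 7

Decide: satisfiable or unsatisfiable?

Constraints 1, 4, 5, 7, 10, and 12 give k − g ≥ 3, g − j ≥ 0, j − n ≥ 1, n − h ≥ -3, h − m ≥ -2, m − k ≥ 2.
Adding all 6 inequalities: the left sides telescope to 0, and the right sides sum to 3 + 0 + 1 + (-3) + (-2) + 2 = 1. So 0 ≥ 1, which is false.

Unsatisfiable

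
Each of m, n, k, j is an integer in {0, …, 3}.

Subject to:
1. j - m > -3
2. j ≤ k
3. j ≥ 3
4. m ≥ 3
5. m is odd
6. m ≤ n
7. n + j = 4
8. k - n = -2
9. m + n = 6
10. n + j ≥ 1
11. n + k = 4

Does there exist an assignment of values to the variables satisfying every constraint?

Unsatisfiable

From constraints 4 and 6: n ≥ m ≥ 3. From constraints 2 and 3: k ≥ j ≥ 3. Hence n + k ≥ 6. But constraint 11 requires n + k = 4, and 4 < 6. Contradiction.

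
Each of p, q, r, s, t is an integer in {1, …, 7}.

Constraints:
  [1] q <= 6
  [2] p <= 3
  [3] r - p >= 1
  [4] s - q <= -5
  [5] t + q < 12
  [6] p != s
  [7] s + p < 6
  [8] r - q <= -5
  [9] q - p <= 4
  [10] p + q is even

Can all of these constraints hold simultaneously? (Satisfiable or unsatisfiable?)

Unsatisfiable

Constraints 3, 8, and 9 give r − p ≥ 1, p − q ≥ -4, q − r ≥ 5.
Adding all 3 inequalities: the left sides telescope to 0, and the right sides sum to 1 + (-4) + 5 = 2. So 0 ≥ 2, which is false.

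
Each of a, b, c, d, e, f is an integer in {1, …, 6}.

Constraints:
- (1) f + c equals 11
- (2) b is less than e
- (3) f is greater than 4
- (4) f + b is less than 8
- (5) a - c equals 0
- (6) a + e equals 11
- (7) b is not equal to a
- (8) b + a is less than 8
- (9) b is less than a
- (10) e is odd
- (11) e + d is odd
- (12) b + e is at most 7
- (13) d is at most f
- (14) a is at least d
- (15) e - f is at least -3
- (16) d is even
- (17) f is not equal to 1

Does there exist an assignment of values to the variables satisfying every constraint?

Satisfiable

Setting (a, b, c, d, e, f) = (6, 1, 6, 4, 5, 5) satisfies everything: constraint 1: f + c = 11; constraint 4: f + b = 6, and the others follow.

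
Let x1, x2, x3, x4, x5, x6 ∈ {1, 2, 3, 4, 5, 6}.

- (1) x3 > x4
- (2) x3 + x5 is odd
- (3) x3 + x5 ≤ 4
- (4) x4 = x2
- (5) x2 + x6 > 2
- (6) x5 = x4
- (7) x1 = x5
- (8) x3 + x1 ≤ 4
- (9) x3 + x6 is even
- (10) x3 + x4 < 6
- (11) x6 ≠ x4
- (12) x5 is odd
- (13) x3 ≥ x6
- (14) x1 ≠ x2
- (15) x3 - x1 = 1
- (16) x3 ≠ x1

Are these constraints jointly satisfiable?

From constraints 4, 6, and 7, x1 = x5 = x4 = x2, so x1 = x2. But constraint 14 says x1 ≠ x2. Contradiction.

Unsatisfiable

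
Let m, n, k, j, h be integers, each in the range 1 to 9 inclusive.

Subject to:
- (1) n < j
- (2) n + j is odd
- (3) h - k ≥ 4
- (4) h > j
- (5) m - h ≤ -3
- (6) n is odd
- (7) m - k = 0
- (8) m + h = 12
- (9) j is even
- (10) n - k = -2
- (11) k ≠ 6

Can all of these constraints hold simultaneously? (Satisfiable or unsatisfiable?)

Satisfiable

Setting (m, n, k, j, h) = (3, 1, 3, 6, 9) satisfies everything: constraint 3: h - k = 6; constraint 5: m - h = -6, and the others follow.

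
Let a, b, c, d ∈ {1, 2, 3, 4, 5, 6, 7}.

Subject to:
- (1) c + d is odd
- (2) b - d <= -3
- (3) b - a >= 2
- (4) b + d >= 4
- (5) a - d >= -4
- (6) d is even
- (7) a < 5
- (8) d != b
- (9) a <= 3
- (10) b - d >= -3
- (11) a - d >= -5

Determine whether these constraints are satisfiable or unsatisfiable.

Unsatisfiable

Constraints 2, 3, and 5 give d − b ≥ 3, b − a ≥ 2, a − d ≥ -4.
Adding all 3 inequalities: the left sides telescope to 0, and the right sides sum to 3 + 2 + (-4) = 1. So 0 ≥ 1, which is false.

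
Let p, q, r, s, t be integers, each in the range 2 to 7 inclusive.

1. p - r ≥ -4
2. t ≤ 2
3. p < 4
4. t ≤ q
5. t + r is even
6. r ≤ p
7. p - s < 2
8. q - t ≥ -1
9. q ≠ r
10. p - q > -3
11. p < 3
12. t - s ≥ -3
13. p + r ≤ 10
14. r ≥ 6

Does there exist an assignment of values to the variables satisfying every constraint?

Unsatisfiable

From constraints 6 and 14: p ≥ r and r ≥ 6, so p ≥ 6. From constraint 11: p ≤ 2. But 2 < 6, so no value of p works.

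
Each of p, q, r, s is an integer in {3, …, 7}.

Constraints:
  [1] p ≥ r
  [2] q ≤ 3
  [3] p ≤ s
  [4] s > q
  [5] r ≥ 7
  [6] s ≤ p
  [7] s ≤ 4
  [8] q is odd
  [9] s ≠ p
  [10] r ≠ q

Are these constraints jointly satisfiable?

Unsatisfiable

From constraints 1 and 5: p ≥ r and r ≥ 7, so p ≥ 7. From constraints 3 and 7: p ≤ s and s ≤ 4, so p ≤ 4. But 4 < 7, so no value of p works.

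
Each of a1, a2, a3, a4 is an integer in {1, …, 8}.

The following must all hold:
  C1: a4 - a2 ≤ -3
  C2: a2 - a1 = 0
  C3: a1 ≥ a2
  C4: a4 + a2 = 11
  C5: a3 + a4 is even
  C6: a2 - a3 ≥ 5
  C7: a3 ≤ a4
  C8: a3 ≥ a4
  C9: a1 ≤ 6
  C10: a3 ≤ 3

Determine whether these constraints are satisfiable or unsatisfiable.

Unsatisfiable

From constraints 8 and 10: a4 ≤ a3 ≤ 3. From constraints 3 and 9: a2 ≤ a1 ≤ 6. Hence a4 + a2 ≤ 9. But constraint 4 requires a4 + a2 = 11, and 11 > 9. Contradiction.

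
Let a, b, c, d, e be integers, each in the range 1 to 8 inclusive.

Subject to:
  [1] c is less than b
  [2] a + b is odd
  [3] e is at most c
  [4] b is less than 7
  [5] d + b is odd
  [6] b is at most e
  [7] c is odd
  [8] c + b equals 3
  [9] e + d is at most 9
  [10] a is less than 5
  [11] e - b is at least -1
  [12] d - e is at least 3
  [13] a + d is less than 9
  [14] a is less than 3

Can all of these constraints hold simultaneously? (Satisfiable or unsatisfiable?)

Constraints 1, 3, and 6 give b ≤ e, e ≤ c, c < b. Chaining: b ≤ e ≤ c < b, which forces b < b — impossible.

Unsatisfiable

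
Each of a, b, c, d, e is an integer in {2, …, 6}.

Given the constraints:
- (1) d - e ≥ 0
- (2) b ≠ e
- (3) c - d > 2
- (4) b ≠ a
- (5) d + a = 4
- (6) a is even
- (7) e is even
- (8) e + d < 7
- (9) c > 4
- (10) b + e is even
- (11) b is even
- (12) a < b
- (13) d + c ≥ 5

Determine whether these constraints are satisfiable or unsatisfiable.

Take a = 2, b = 6, c = 6, d = 2, e = 2. Then constraint 1: d - e = 0; constraint 3: c - d = 4, and every other listed constraint is also met.

Satisfiable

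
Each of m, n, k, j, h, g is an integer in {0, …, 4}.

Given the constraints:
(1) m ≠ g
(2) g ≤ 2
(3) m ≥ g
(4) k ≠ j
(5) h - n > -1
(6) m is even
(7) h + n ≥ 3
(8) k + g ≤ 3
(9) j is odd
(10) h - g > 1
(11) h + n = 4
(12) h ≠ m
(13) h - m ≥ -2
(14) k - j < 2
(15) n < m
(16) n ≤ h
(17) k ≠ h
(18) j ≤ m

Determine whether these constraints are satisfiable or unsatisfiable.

Satisfiable

Take m = 4, n = 1, k = 0, j = 1, h = 3, g = 0. Then constraint 5: h - n = 2; constraint 7: h + n = 4, and every other listed constraint is also met.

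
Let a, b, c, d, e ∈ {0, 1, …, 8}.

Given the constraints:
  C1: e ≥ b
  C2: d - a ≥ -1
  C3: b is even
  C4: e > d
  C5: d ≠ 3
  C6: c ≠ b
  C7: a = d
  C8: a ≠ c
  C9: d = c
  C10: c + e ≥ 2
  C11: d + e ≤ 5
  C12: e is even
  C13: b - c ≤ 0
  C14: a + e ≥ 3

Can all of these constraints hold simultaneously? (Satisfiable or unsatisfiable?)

From constraints 7 and 9, a = d = c, so a = c. But constraint 8 says a ≠ c. Contradiction.

Unsatisfiable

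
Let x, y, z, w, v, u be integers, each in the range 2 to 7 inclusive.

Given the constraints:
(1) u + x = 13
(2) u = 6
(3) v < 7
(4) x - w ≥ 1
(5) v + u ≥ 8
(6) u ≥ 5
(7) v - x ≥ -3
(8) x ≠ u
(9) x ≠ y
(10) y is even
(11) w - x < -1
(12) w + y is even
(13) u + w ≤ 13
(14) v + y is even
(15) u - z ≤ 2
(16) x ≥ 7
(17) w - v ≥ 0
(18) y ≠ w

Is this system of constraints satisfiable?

Satisfiable

Setting (x, y, z, w, v, u) = (7, 2, 7, 4, 4, 6) satisfies everything: constraint 1: u + x = 13; constraint 4: x - w = 3, and the others follow.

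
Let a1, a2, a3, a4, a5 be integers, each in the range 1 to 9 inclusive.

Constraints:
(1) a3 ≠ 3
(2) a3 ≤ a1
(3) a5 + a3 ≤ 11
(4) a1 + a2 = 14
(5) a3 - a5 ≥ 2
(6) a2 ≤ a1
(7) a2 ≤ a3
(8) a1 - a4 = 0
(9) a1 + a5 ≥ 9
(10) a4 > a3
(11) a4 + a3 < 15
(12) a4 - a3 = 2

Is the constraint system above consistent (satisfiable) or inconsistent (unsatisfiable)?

Satisfiable

The assignment a1 = 8, a2 = 6, a3 = 6, a4 = 8, a5 = 4 works:
  constraint 3 holds since a5 + a3 = 10.
  constraint 4 holds since a1 + a2 = 14.
  constraint 5 holds since a3 - a5 = 2.
The rest check out directly.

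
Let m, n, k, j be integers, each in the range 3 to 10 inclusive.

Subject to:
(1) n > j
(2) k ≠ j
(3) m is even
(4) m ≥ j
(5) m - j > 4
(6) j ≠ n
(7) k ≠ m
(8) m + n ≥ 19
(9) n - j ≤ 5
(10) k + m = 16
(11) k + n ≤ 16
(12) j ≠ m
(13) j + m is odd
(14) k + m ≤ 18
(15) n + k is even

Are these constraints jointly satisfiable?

Satisfiable

One satisfying assignment is m = 10, n = 10, k = 6, j = 5.
For the less obvious constraints — constraint 5: m - j = 5; constraint 8: m + n = 20 — and the others hold by inspection.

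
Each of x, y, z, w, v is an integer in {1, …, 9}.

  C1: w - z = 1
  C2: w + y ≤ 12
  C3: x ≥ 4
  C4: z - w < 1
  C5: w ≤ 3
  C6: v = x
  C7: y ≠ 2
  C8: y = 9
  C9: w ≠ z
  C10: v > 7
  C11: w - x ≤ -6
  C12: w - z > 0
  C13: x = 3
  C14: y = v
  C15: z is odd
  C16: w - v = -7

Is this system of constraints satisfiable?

Constraint 8 fixes y = 9 and constraint 13 fixes x = 3. Constraints 6 and 14 give y = v = x, so y = x. But 9 ≠ 3 — contradiction.

Unsatisfiable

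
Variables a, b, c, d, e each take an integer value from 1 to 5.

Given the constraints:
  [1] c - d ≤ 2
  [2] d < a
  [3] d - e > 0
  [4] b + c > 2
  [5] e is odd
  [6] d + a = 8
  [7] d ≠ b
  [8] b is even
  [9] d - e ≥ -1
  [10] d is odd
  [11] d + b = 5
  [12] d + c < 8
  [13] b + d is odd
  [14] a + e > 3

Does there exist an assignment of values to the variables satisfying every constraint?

The assignment a = 5, b = 2, c = 2, d = 3, e = 1 works:
  constraint 1 holds since c - d = -1.
  constraint 3 holds since d - e = 2.
  constraint 4 holds since b + c = 4.
The rest check out directly.

Satisfiable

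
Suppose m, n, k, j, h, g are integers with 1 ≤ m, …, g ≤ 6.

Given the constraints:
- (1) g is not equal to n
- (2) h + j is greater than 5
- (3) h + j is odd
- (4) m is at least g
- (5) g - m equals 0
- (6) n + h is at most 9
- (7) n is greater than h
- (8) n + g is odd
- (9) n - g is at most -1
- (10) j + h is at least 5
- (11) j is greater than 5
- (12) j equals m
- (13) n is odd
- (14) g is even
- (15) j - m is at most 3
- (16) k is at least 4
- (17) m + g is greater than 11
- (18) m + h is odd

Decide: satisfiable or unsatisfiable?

Satisfiable

Try m = 6, n = 5, k = 4, j = 6, h = 1, g = 6.
Check constraint 2: h + j = 7; constraint 5: g - m = 0. The remaining constraints are straightforward to verify.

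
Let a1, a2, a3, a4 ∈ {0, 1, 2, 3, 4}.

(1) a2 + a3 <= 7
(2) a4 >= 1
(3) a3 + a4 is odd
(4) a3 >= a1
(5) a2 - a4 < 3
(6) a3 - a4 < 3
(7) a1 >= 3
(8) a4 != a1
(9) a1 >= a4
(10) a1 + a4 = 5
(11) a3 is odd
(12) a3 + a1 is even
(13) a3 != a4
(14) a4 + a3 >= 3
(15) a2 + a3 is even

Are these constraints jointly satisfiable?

Try a1 = 3, a2 = 3, a3 = 3, a4 = 2.
Check constraint 1: a2 + a3 = 6; constraint 5: a2 - a4 = 1; constraint 6: a3 - a4 = 1. The remaining constraints are straightforward to verify.

Satisfiable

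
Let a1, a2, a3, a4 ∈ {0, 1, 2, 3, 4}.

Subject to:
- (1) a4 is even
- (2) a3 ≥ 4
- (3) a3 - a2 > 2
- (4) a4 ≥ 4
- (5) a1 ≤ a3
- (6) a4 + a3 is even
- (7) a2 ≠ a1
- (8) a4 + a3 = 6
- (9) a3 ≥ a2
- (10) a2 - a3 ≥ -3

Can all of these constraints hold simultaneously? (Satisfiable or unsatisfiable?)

From constraint 4: a4 ≥ 4. From constraint 2: a3 ≥ 4. Hence a4 + a3 ≥ 8. But constraint 8 requires a4 + a3 = 6, and 6 < 8. Contradiction.

Unsatisfiable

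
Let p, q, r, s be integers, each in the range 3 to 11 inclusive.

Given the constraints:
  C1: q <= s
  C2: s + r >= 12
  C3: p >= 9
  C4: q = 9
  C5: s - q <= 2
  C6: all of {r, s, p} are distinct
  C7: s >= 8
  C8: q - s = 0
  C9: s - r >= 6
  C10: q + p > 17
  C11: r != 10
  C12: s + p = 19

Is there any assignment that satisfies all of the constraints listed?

Satisfiable

Setting (p, q, r, s) = (10, 9, 3, 9) satisfies everything: constraint 2: s + r = 12; constraint 5: s - q = 0; constraint 8: q - s = 0, and the others follow.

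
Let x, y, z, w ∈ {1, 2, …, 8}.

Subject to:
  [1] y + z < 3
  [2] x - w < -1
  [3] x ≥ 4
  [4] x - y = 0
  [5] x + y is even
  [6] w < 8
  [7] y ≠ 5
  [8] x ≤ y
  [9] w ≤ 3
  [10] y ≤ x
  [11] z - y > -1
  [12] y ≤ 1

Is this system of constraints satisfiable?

From constraint 3: x ≥ 4. From constraints 8 and 12: x ≤ y and y ≤ 1, so x ≤ 1. But 1 < 4, so no value of x works.

Unsatisfiable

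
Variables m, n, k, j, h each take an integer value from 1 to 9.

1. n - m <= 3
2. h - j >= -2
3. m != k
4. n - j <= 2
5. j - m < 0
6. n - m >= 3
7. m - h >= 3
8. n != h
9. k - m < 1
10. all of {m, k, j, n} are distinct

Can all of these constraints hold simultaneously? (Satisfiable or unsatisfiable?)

Constraints 2, 4, 6, and 7 give h − j ≥ -2, j − n ≥ -2, n − m ≥ 3, m − h ≥ 3.
Adding all 4 inequalities: the left sides telescope to 0, and the right sides sum to (-2) + (-2) + 3 + 3 = 2. So 0 ≥ 2, which is false.

Unsatisfiable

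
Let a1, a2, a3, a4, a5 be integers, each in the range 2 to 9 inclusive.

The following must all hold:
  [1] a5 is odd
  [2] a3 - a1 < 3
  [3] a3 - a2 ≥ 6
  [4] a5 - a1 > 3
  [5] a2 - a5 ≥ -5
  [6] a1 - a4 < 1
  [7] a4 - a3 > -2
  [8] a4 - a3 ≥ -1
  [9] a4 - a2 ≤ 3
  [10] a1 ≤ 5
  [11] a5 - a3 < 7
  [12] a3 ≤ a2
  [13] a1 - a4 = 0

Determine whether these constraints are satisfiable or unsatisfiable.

Constraints 3, 8, and 9 give a4 − a3 ≥ -1, a3 − a2 ≥ 6, a2 − a4 ≥ -3.
Adding all 3 inequalities: the left sides telescope to 0, and the right sides sum to (-1) + 6 + (-3) = 2. So 0 ≥ 2, which is false.

Unsatisfiable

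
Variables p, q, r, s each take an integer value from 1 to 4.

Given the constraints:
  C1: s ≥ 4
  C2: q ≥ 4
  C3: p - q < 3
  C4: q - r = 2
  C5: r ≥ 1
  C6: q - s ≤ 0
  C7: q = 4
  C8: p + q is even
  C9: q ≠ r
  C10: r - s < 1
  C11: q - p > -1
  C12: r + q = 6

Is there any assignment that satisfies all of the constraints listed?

Take p = 4, q = 4, r = 2, s = 4. Then constraint 3: p - q = 0; constraint 4: q - r = 2; constraint 6: q - s = 0, and every other listed constraint is also met.

Satisfiable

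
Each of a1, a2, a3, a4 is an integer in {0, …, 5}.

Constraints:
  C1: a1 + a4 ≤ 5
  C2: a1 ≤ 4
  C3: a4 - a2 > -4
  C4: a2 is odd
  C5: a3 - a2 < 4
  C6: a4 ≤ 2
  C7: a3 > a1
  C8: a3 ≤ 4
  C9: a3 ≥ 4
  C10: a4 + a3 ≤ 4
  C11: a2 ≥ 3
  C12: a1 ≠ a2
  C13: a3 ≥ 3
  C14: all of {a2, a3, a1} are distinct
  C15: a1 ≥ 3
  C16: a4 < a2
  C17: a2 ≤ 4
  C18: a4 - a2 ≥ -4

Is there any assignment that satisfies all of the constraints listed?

Unsatisfiable

Constraints 2, 8, 11, 13, 15, and 17 confine each of a2, a3, a1 to the 2 values {3, 4}.
Constraint 14 requires all 3 of them to be distinct, but only 2 values are available — impossible by the pigeonhole principle.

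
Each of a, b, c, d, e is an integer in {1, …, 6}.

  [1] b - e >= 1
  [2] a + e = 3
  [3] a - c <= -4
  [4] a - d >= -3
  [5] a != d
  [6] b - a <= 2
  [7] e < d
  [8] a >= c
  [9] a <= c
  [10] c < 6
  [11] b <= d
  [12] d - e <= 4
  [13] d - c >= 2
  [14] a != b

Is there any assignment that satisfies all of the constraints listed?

Unsatisfiable

Constraints 1, 3, 6, 12, and 13 give e − d ≥ -4, d − c ≥ 2, c − a ≥ 4, a − b ≥ -2, b − e ≥ 1.
Adding all 5 inequalities: the left sides telescope to 0, and the right sides sum to (-4) + 2 + 4 + (-2) + 1 = 1. So 0 ≥ 1, which is false.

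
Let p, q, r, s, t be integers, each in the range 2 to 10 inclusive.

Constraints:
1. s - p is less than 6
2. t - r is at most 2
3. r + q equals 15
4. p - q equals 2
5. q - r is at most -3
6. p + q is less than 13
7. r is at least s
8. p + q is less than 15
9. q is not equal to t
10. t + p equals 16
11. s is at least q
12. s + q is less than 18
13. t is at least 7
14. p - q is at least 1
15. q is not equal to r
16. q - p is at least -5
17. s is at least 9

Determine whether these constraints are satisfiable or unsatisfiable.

Satisfiable

Try p = 7, q = 5, r = 10, s = 10, t = 9.
Check constraint 1: s - p = 3; constraint 2: t - r = -1; constraint 3: r + q = 15. The remaining constraints are straightforward to verify.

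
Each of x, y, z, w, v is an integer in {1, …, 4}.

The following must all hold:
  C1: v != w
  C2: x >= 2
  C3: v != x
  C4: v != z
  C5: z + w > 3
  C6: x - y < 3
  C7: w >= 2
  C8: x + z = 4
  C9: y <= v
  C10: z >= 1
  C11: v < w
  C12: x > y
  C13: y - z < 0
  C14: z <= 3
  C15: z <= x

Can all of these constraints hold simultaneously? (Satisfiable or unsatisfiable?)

Take x = 2, y = 1, z = 2, w = 4, v = 1. Then constraint 5: z + w = 6; constraint 6: x - y = 1; constraint 8: x + z = 4, and every other listed constraint is also met.

Satisfiable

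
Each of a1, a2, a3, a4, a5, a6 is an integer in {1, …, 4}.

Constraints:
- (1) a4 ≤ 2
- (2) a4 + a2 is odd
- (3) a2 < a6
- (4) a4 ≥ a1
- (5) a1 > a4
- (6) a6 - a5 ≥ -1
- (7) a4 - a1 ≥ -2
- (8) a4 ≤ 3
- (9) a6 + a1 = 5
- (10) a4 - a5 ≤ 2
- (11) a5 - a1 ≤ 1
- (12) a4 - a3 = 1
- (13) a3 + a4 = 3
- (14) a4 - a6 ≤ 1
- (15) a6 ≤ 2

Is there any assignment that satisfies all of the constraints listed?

From constraint 15: a6 ≤ 2. From constraints 1 and 4: a1 ≤ a4 ≤ 2. Hence a6 + a1 ≤ 4. But constraint 9 requires a6 + a1 = 5, and 5 > 4. Contradiction.

Unsatisfiable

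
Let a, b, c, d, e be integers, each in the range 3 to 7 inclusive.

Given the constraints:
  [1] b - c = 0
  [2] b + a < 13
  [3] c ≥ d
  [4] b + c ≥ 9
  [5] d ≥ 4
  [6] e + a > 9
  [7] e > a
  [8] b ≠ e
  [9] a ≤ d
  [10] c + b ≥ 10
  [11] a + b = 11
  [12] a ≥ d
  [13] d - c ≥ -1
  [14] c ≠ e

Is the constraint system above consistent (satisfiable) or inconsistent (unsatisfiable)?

Satisfiable

The assignment a = 5, b = 6, c = 6, d = 5, e = 7 works:
  constraint 1 holds since b - c = 0.
  constraint 2 holds since b + a = 11.
  constraint 4 holds since b + c = 12.
The rest check out directly.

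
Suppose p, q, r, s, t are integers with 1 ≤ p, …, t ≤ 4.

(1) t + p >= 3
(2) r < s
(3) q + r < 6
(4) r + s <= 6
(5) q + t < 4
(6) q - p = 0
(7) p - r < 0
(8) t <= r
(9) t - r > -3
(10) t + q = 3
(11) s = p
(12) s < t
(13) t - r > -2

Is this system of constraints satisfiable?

Unsatisfiable

Constraints 2, 8, and 12 give r < s, s < t, t ≤ r. Chaining: r < s < t ≤ r, which forces r < r — impossible.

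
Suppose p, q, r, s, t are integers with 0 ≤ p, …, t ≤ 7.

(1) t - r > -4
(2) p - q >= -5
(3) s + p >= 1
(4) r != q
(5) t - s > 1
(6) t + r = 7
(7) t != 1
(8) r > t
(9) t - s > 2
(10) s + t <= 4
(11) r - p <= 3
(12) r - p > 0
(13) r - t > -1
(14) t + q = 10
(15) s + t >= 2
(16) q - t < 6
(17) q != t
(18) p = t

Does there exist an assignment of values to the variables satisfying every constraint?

Take p = 3, q = 7, r = 4, s = 0, t = 3. Then constraint 1: t - r = -1; constraint 2: p - q = -4; constraint 3: s + p = 3, and every other listed constraint is also met.

Satisfiable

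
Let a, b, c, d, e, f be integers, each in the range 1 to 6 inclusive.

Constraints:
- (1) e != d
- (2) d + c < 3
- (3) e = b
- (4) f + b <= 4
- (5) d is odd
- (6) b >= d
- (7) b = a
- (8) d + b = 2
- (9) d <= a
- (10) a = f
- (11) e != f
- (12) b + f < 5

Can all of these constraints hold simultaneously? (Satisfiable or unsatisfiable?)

Unsatisfiable

From constraints 3, 7, and 10, e = b = a = f, so e = f. But constraint 11 says e ≠ f. Contradiction.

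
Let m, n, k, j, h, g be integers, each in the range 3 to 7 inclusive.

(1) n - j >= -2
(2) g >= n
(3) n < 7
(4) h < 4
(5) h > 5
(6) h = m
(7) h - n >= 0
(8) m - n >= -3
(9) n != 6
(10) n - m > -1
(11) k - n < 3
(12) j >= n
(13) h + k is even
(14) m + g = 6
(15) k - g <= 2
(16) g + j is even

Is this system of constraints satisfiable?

From constraint 5: h ≥ 6. From constraint 4: h ≤ 3. But 3 < 6, so no value of h works.

Unsatisfiable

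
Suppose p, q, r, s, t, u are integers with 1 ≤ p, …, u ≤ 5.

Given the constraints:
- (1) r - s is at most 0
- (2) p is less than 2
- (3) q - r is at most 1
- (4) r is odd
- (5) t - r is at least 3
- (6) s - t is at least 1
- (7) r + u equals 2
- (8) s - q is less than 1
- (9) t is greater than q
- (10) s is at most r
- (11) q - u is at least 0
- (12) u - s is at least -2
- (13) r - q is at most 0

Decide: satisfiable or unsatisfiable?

Constraints 3, 5, 6, 11, and 12 give s − t ≥ 1, t − r ≥ 3, r − q ≥ -1, q − u ≥ 0, u − s ≥ -2.
Adding all 5 inequalities: the left sides telescope to 0, and the right sides sum to 1 + 3 + (-1) + 0 + (-2) = 1. So 0 ≥ 1, which is false.

Unsatisfiable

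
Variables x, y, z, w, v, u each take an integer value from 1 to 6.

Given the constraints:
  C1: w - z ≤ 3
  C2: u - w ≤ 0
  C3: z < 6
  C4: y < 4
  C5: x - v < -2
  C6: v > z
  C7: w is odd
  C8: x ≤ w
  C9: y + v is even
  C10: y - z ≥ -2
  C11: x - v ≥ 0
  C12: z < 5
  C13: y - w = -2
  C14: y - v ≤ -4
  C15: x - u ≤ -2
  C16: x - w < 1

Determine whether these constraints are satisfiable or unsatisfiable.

Constraints 1, 2, 10, 11, 14, and 15 give z − w ≥ -3, w − u ≥ 0, u − x ≥ 2, x − v ≥ 0, v − y ≥ 4, y − z ≥ -2.
Adding all 6 inequalities: the left sides telescope to 0, and the right sides sum to (-3) + 0 + 2 + 0 + 4 + (-2) = 1. So 0 ≥ 1, which is false.

Unsatisfiable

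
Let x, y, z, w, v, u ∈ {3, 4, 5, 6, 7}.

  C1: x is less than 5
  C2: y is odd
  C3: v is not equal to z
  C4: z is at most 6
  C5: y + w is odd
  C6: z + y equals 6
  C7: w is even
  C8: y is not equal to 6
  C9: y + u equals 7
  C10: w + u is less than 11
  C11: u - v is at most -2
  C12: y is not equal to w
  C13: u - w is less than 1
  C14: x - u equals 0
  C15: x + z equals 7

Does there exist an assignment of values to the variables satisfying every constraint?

Setting (x, y, z, w, v, u) = (4, 3, 3, 4, 7, 4) satisfies everything: constraint 6: z + y = 6; constraint 9: y + u = 7; constraint 10: w + u = 8, and the others follow.

Satisfiable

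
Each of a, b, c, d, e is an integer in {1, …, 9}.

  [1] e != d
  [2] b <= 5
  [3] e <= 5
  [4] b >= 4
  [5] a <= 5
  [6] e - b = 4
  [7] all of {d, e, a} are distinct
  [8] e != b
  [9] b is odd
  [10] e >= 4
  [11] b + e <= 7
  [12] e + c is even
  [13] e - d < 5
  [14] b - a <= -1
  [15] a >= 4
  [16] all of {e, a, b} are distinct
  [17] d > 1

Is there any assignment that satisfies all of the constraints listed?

Unsatisfiable

Constraints 2, 3, 4, 5, 10, and 15 confine each of e, a, b to the 2 values {4, 5}.
Constraint 16 requires all 3 of them to be distinct, but only 2 values are available — impossible by the pigeonhole principle.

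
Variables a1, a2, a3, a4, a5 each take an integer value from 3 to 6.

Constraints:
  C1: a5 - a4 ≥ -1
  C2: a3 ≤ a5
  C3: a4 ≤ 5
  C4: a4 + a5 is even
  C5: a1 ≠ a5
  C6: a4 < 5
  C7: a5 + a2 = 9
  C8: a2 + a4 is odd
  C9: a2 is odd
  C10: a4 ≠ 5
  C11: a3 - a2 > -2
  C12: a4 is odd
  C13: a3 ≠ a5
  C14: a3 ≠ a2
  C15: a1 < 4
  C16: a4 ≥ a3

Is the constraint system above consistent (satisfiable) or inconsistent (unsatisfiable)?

Unsatisfiable

Constraint 9 makes a2 odd and constraint 12 makes a4 odd, so a2 + a4 must be even. Constraint 8 says a2 + a4 is odd — contradiction.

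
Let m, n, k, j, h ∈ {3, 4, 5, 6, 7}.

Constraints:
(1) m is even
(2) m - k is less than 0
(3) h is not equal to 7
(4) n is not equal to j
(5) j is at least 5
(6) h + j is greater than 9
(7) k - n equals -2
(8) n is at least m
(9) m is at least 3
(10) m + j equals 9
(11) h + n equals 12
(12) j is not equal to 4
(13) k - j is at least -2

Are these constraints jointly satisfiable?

The assignment m = 4, n = 7, k = 5, j = 5, h = 5 works:
  constraint 2 holds since m - k = -1.
  constraint 6 holds since h + j = 10.
The rest check out directly.

Satisfiable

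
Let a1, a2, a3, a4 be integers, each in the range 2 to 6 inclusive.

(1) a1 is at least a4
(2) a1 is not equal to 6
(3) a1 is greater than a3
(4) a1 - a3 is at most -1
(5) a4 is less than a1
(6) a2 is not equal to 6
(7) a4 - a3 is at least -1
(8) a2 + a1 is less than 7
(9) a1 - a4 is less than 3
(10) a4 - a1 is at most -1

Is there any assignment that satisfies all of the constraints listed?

Constraints 4, 7, and 10 give a4 − a3 ≥ -1, a3 − a1 ≥ 1, a1 − a4 ≥ 1.
Adding all 3 inequalities: the left sides telescope to 0, and the right sides sum to (-1) + 1 + 1 = 1. So 0 ≥ 1, which is false.

Unsatisfiable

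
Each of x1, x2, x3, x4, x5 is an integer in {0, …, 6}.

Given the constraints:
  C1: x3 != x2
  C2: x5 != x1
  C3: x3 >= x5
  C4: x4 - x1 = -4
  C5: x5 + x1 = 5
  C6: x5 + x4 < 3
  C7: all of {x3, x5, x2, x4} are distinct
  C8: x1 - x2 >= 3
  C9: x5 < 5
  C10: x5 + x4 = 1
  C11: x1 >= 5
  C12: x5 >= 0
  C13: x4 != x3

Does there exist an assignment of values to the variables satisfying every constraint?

Take x1 = 5, x2 = 2, x3 = 6, x4 = 1, x5 = 0. Then constraint 4: x4 - x1 = -4; constraint 5: x5 + x1 = 5, and every other listed constraint is also met.

Satisfiable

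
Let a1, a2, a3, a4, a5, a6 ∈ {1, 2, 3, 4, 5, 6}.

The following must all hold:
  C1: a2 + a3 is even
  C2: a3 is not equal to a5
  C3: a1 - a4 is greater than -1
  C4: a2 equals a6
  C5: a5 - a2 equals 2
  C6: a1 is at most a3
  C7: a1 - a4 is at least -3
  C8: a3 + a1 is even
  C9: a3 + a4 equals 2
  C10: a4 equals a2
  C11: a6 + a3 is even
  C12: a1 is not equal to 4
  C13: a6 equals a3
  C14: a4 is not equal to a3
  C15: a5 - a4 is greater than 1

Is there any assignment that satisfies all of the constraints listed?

From constraints 4, 10, and 13, a4 = a2 = a6 = a3, so a4 = a3. But constraint 14 says a4 ≠ a3. Contradiction.

Unsatisfiable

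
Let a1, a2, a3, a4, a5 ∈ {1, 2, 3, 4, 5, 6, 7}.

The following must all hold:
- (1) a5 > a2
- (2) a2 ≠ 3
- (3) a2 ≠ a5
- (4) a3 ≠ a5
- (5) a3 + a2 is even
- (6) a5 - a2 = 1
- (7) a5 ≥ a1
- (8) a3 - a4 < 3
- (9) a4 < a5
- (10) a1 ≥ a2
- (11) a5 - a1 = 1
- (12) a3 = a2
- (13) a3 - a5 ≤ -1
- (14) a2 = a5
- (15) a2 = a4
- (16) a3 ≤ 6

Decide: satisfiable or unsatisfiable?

From constraints 12 and 14, a3 = a2 = a5, so a3 = a5. But constraint 4 says a3 ≠ a5. Contradiction.

Unsatisfiable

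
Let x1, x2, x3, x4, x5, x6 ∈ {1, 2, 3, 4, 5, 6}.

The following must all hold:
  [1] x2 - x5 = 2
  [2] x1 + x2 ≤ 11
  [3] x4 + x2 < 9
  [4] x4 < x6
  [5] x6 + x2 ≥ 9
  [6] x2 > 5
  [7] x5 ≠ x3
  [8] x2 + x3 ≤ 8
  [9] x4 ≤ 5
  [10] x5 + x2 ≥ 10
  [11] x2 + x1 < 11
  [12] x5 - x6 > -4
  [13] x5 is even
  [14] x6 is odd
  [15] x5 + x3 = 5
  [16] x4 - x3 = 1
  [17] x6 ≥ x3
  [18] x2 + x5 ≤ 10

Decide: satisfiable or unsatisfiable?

Satisfiable

One satisfying assignment is x1 = 4, x2 = 6, x3 = 1, x4 = 2, x5 = 4, x6 = 5.
For the less obvious constraints — constraint 1: x2 - x5 = 2; constraint 2: x1 + x2 = 10 — and the others hold by inspection.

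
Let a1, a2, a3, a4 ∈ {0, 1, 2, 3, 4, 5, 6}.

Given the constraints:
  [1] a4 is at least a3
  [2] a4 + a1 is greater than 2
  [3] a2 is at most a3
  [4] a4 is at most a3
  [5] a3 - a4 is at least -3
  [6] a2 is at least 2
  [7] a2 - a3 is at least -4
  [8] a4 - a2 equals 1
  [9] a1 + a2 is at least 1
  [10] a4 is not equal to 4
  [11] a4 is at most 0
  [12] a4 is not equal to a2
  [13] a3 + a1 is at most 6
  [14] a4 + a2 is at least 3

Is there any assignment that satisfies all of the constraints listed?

Unsatisfiable

From constraints 3 and 6: a3 ≥ a2 and a2 ≥ 2, so a3 ≥ 2. From constraints 1 and 11: a3 ≤ a4 and a4 ≤ 0, so a3 ≤ 0. But 0 < 2, so no value of a3 works.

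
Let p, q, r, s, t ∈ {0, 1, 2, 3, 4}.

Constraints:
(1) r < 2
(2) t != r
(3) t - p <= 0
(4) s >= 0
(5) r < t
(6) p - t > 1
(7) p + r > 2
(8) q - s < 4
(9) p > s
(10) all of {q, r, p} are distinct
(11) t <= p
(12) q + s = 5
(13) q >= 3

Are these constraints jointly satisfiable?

Take p = 3, q = 4, r = 0, s = 1, t = 1. Then constraint 3: t - p = -2; constraint 6: p - t = 2, and every other listed constraint is also met.

Satisfiable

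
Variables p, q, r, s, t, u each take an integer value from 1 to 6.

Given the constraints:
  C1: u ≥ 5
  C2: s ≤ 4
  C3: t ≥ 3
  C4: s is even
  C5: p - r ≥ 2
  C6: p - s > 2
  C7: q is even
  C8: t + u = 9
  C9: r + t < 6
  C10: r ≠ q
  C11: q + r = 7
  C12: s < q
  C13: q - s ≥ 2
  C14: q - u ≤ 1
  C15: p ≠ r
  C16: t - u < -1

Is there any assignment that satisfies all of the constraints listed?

Try p = 5, q = 6, r = 1, s = 2, t = 3, u = 6.
Check constraint 5: p - r = 4; constraint 6: p - s = 3; constraint 8: t + u = 9. The remaining constraints are straightforward to verify.

Satisfiable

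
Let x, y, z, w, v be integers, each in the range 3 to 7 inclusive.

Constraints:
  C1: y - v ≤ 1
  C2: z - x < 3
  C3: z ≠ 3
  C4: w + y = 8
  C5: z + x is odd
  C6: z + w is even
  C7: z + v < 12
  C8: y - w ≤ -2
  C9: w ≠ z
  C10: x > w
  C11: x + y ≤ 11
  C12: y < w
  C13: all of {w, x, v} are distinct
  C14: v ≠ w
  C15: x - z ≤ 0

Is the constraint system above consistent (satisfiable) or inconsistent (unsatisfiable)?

Satisfiable

The assignment x = 6, y = 3, z = 7, w = 5, v = 3 works:
  constraint 1 holds since y - v = 0.
  constraint 2 holds since z - x = 1.
The rest check out directly.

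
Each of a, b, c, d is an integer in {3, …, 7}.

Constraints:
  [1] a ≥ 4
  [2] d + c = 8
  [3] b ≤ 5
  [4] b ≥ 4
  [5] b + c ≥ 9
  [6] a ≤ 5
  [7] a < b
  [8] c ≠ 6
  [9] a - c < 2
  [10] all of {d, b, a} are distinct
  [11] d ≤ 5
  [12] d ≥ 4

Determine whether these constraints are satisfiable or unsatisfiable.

Constraints 1, 3, 4, 6, 11, and 12 confine each of d, b, a to the 2 values {4, 5}.
Constraint 10 requires all 3 of them to be distinct, but only 2 values are available — impossible by the pigeonhole principle.

Unsatisfiable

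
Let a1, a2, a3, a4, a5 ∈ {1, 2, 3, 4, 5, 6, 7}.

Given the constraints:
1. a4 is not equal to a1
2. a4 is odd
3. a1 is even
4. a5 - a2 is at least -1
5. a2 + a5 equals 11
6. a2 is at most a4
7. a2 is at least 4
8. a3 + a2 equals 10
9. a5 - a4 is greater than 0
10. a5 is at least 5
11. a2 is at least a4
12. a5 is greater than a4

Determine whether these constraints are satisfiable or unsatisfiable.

The assignment a1 = 6, a2 = 5, a3 = 5, a4 = 5, a5 = 6 works:
  constraint 4 holds since a5 - a2 = 1.
  constraint 5 holds since a2 + a5 = 11.
  constraint 8 holds since a3 + a2 = 10.
The rest check out directly.

Satisfiable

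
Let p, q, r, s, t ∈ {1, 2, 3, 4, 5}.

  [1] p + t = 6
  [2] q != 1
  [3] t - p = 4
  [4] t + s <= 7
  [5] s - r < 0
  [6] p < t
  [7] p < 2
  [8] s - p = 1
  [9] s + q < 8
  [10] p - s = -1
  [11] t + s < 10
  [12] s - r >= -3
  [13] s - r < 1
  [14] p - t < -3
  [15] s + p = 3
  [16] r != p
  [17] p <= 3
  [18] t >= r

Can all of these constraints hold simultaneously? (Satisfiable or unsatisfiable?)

Satisfiable

Try p = 1, q = 5, r = 4, s = 2, t = 5.
Check constraint 1: p + t = 6; constraint 3: t - p = 4; constraint 4: t + s = 7. The remaining constraints are straightforward to verify.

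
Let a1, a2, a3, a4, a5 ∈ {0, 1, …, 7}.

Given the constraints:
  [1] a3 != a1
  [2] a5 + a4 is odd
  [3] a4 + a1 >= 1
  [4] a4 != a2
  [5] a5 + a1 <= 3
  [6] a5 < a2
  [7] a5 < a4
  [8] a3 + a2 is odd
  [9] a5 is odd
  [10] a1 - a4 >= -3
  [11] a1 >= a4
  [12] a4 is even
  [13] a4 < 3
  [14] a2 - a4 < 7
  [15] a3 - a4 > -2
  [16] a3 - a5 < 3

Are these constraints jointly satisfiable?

Setting (a1, a2, a3, a4, a5) = (2, 6, 1, 2, 1) satisfies everything: constraint 3: a4 + a1 = 4; constraint 5: a5 + a1 = 3, and the others follow.

Satisfiable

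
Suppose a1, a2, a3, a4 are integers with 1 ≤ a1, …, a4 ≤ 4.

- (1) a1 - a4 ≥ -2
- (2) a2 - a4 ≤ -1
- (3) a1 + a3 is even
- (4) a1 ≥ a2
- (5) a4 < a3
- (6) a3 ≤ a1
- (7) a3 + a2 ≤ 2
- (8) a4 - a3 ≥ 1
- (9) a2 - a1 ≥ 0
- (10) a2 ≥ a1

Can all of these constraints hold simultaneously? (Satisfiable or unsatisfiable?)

Constraints 2, 5, 6, and 9 give a2 < a4, a4 < a3, a3 ≤ a1, a1 ≤ a2. Chaining: a2 < a4 < a3 ≤ a1 ≤ a2, which forces a2 < a2 — impossible.

Unsatisfiable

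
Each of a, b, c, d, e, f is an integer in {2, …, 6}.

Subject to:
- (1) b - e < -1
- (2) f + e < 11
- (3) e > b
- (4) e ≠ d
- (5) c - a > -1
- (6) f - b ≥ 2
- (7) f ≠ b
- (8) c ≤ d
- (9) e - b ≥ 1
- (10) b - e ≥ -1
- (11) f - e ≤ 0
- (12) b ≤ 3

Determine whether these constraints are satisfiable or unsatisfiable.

Unsatisfiable

Constraints 6, 10, and 11 give f − b ≥ 2, b − e ≥ -1, e − f ≥ 0.
Adding all 3 inequalities: the left sides telescope to 0, and the right sides sum to 2 + (-1) + 0 = 1. So 0 ≥ 1, which is false.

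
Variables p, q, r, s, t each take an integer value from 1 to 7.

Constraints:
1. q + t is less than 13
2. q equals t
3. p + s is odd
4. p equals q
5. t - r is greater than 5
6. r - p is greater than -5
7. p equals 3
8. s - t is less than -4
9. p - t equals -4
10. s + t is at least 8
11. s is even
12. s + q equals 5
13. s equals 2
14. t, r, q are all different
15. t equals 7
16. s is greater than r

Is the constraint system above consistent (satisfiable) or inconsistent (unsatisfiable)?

Constraint 7 fixes p = 3 and constraint 15 fixes t = 7. Constraints 2 and 4 give p = q = t, so p = t. But 3 ≠ 7 — contradiction.

Unsatisfiable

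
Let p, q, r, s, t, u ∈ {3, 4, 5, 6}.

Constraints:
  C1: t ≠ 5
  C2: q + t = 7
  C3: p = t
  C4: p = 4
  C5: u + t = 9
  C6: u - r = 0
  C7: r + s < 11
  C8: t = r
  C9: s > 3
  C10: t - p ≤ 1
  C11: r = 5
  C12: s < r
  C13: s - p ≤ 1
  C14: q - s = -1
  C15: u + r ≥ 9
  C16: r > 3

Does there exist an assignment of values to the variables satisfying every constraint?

Unsatisfiable

Constraint 4 fixes p = 4 and constraint 11 fixes r = 5. Constraints 3 and 8 give p = t = r, so p = r. But 4 ≠ 5 — contradiction.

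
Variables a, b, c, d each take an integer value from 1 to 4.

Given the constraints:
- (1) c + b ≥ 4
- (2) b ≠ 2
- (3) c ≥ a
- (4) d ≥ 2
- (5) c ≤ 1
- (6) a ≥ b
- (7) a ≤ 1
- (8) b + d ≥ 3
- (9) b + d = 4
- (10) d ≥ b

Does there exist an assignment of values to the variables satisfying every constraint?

Unsatisfiable

From constraint 5: c ≤ 1. From constraints 6 and 7: b ≤ a ≤ 1. Hence c + b ≤ 2. But constraint 1 requires c + b ≥ 4, and 4 > 2. Contradiction.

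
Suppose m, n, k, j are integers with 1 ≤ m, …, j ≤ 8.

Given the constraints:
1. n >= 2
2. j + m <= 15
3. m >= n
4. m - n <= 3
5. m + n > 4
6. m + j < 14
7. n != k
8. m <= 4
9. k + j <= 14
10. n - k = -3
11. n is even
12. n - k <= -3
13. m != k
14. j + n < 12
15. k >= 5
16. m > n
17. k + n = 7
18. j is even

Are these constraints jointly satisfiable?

Take m = 4, n = 2, k = 5, j = 8. Then constraint 2: j + m = 12; constraint 4: m - n = 2; constraint 5: m + n = 6, and every other listed constraint is also met.

Satisfiable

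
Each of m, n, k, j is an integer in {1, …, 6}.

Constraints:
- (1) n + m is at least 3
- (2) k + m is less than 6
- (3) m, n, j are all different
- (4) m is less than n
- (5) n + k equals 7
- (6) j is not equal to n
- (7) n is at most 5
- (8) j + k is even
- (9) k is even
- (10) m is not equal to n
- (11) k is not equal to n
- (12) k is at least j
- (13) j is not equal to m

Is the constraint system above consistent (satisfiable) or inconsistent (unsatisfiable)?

Try m = 1, n = 5, k = 2, j = 2.
Check constraint 1: n + m = 6; constraint 2: k + m = 3; constraint 5: n + k = 7. The remaining constraints are straightforward to verify.

Satisfiable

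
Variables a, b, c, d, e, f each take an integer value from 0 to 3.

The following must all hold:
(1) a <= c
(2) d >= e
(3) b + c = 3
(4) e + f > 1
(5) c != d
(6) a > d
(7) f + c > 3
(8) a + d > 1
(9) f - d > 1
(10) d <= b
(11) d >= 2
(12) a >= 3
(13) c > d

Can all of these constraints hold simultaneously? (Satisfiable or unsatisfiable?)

Unsatisfiable

From constraints 10 and 11: b ≥ d ≥ 2. From constraints 1 and 12: c ≥ a ≥ 3. Hence b + c ≥ 5. But constraint 3 requires b + c = 3, and 3 < 5. Contradiction.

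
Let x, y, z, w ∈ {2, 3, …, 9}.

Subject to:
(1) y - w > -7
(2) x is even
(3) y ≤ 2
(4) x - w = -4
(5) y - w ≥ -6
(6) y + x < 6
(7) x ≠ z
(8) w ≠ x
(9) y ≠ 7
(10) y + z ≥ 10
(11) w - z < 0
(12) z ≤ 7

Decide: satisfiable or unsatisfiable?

Unsatisfiable

From constraint 3: y ≤ 2. From constraint 12: z ≤ 7. Hence y + z ≤ 9. But constraint 10 requires y + z ≥ 10, and 10 > 9. Contradiction.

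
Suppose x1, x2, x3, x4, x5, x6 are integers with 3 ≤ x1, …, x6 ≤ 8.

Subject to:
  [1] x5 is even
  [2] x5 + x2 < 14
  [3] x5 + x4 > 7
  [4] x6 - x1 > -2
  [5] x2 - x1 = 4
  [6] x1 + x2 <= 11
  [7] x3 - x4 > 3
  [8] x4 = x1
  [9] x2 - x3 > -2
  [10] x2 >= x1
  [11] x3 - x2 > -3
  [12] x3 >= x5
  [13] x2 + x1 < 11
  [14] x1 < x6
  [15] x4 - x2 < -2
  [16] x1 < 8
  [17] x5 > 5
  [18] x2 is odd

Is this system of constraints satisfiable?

Satisfiable

One satisfying assignment is x1 = 3, x2 = 7, x3 = 7, x4 = 3, x5 = 6, x6 = 4.
For the less obvious constraints — constraint 2: x5 + x2 = 13; constraint 3: x5 + x4 = 9 — and the others hold by inspection.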